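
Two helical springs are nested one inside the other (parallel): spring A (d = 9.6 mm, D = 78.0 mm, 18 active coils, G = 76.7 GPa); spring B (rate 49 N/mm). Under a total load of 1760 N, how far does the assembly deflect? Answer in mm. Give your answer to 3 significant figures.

k_A = Gd⁴/(8D³N_a) = (76.7×10³)(9.6⁴)/(8·78.0³·18) = 9.5331 N/mm
Parallel: k_eq = 9.5331 + 49 = 58.533 N/mm
δ = F/k_eq = 1760/58.533 = 30.068 mm

30.1 mm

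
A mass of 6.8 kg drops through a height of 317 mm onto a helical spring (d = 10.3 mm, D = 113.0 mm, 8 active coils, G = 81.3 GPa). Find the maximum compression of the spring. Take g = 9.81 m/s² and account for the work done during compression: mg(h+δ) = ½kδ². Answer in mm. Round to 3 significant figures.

k = Gd⁴/(8D³N_a) = (81.3×10³)(10.3⁴)/(8·113.0³·8) = 9.9089 N/mm
W = mg = 6.8 × 9.81 = 66.708 N
½kδ² − Wδ − Wh = 0 → δ = (W + √(W² + 2kWh))/k
δ = (66.708 + √(4450 + 419075))/9.9089 = (66.708 + 650.79)/9.9089 = 72.409 mm

72.4 mm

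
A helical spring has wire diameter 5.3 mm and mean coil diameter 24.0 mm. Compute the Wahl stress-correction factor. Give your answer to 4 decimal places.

C = D/d = 24.0/5.3 = 4.5283
K_W = (4C−1)/(4C−4) + 0.615/C = 17.113/14.113 + 0.1358 = 1.3484

1.3484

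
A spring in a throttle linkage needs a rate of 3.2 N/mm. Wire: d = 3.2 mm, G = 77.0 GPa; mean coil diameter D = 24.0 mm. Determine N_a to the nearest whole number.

23

N_a = Gd⁴/(8D³k) = (77.0×10³ × 3.2⁴)/(8 × 24.0³ × 3.2)
    = 8.07404e+06 / 353894 = 22.81 → 23 coils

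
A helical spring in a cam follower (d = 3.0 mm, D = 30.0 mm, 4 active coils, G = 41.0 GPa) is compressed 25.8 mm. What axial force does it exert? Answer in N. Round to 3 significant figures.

99.2 N

k = Gd⁴/(8D³N_a) = (41.0×10³)(3.0⁴)/(8·30.0³·4) = 3.8438 N/mm
F = k·δ = 3.8438 × 25.8 = 99.169 N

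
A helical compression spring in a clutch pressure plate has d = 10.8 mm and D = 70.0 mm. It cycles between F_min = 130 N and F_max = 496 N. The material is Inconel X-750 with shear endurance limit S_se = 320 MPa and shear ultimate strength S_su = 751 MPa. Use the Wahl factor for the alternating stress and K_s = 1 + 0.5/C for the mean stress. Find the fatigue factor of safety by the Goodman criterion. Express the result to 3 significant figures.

6.13

C = D/d = 70.0/10.8 = 6.4815; K_W = (4C−1)/(4C−4)+0.615/C = 1.2317; K_s = 1+0.5/C = 1.0771
F_a = (F_max−F_min)/2 = 183 N; F_m = (F_max+F_min)/2 = 313 N
τ_a = K_W·8F_aD/(πd³) = 1.2317 × 25.895 = 31.895 MPa
τ_m = K_s·8F_mD/(πd³) = 1.0771 × 44.291 = 47.707 MPa
Goodman: 1/n_f = τ_a/S_se + τ_m/S_su = 31.895/320 + 47.707/751 = 0.09967 + 0.06352 = 0.1632
n_f = 1/0.1632 = 6.128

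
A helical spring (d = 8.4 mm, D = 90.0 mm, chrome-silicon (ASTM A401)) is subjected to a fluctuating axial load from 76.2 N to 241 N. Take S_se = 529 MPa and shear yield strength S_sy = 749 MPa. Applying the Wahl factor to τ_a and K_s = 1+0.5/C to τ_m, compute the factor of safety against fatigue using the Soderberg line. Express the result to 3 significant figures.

6.49

C = D/d = 90.0/8.4 = 10.7143; K_W = (4C−1)/(4C−4)+0.615/C = 1.1346; K_s = 1+0.5/C = 1.0467
F_a = (F_max−F_min)/2 = 82.4 N; F_m = (F_max+F_min)/2 = 158.6 N
τ_a = K_W·8F_aD/(πd³) = 1.1346 × 31.862 = 36.151 MPa
τ_m = K_s·8F_mD/(πd³) = 1.0467 × 61.326 = 64.188 MPa
Soderberg: 1/n_f = τ_a/S_se + τ_m/S_sy = 36.151/529 + 64.188/749 = 0.06834 + 0.08570 = 0.15404
n_f = 1/0.15404 = 6.492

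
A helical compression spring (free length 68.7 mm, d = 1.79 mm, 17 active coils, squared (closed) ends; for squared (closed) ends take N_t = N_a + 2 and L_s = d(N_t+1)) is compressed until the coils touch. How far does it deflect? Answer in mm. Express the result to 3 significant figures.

N_t = 19; L_s = 1.79·20 = 35.8 mm
δ_solid = L₀ − L_s = 68.7 − 35.8 = 32.9 mm

32.9 mm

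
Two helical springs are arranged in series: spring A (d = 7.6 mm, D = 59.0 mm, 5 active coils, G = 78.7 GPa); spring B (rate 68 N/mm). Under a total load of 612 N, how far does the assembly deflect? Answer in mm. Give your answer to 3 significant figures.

k_A = Gd⁴/(8D³N_a) = (78.7×10³)(7.6⁴)/(8·59.0³·5) = 31.96 N/mm
Series: 1/k_eq = 1/31.96 + 1/68 = 0.045995; k_eq = 21.742 N/mm
δ = F/k_eq = 612/21.742 = 28.149 mm

28.1 mm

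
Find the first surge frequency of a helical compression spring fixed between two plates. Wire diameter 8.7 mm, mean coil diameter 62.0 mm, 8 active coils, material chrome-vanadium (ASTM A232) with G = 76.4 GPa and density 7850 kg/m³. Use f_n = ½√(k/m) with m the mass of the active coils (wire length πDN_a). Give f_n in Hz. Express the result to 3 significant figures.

k = Gd⁴/(8D³N_a) = (76.4×10³)(8.7⁴)/(8·62.0³·8) = 28.696 N/mm = 28696 N/m
Wire length L = πDN_a = π·62.0·8 = 1558.2 mm
m = ρ·(πd²/4)·L = 7850 × 59.447×10⁻⁶ m² × 1.5582 m = 0.72716 kg
f_n = ½√(k/m) = 0.5·√(28696/0.72716) = 0.5·√(39463) = 99.326 Hz

99.3 Hz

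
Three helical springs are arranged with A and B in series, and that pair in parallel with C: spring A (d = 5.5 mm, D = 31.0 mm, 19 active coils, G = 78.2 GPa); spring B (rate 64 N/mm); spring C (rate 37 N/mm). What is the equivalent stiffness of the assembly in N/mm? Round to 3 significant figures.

49.7 N/mm

k_A = Gd⁴/(8D³N_a) = (78.2×10³)(5.5⁴)/(8·31.0³·19) = 15.803 N/mm
Springs A,B series: k_AB = 1/(1/15.803+1/64) = 12.673 N/mm; parallel with C: k_eq = 12.673+37 = 49.673 N/mm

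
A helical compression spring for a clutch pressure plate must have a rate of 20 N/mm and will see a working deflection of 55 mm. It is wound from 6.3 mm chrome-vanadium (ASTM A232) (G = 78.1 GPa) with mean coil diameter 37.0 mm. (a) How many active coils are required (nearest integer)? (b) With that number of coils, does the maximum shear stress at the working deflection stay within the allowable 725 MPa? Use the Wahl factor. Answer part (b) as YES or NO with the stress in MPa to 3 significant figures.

(a) 15 coils; (b) YES, τ_max = 528 MPa

N_a = Gd⁴/(8D³k) = (78.1×10³)(6.3⁴)/(8·37.0³·20) = 15.18 → N_a = 15
Actual rate k = Gd⁴/(8D³·15) = 20.241 N/mm
Working load F = kδ = 20.241·55 = 1113.2 N
C = 37.0/6.3 = 5.8730; K_W = (4C−1)/(4C−4)+0.615/C = 1.2586
τ_max = K_W·8FD/(πd³) = 1.2586·419.48 = 527.97 MPa
τ_max ≤ 725 MPa → acceptable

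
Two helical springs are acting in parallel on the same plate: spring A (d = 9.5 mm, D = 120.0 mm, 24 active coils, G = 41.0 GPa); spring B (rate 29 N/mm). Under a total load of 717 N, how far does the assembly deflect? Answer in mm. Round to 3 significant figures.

k_A = Gd⁴/(8D³N_a) = (41.0×10³)(9.5⁴)/(8·120.0³·24) = 1.0065 N/mm
Parallel: k_eq = 1.0065 + 29 = 30.007 N/mm
δ = F/k_eq = 717/30.007 = 23.895 mm

23.9 mm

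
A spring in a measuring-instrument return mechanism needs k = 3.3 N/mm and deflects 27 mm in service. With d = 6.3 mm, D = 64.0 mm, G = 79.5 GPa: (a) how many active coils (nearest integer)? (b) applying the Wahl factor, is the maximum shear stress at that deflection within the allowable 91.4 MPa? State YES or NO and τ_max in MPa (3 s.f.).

N_a = Gd⁴/(8D³k) = (79.5×10³)(6.3⁴)/(8·64.0³·3.3) = 18.1 → N_a = 18
Actual rate k = Gd⁴/(8D³·18) = 3.3176 N/mm
Working load F = kδ = 3.3176·27 = 89.576 N
C = 64.0/6.3 = 10.1587; K_W = (4C−1)/(4C−4)+0.615/C = 1.1424
τ_max = K_W·8FD/(πd³) = 1.1424·58.383 = 66.699 MPa
τ_max ≤ 91.4 MPa → acceptable

(a) 18 coils; (b) YES, τ_max = 66.7 MPa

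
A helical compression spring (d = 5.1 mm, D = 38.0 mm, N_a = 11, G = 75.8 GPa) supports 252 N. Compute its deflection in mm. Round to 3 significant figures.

23.7 mm

k = Gd⁴/(8D³N_a) = (75.8×10³)(5.1⁴)/(8·38.0³·11) = 10.62 N/mm
δ = F/k = 252 / 10.62 = 23.729 mm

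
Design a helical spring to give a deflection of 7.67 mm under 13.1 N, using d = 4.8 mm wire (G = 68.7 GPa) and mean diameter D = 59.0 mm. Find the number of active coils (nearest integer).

Required rate k = F/δ = 13.1/7.67 = 1.708 N/mm
N_a = Gd⁴/(8D³k) = (68.7×10³ × 4.8⁴)/(8 × 59.0³ × 1.708)
    = 3.64688e+07 / 2.80622e+06 = 13 → 13 coils

13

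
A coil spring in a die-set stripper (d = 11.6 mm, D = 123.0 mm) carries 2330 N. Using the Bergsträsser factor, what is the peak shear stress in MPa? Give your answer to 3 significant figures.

Spring index C = D/d = 123.0/11.6 = 10.6034
K_B = (4C+2)/(4C−3) = 44.414/39.414 = 1.1269
τ₀ = 8FD/(πd³) = 8·2330·123.0/(π·11.6³) = 2.29272e+06/4903.7 = 467.55 MPa
τ_max = K·τ₀ = 1.1269 × 467.55 = 526.86 MPa

527 MPa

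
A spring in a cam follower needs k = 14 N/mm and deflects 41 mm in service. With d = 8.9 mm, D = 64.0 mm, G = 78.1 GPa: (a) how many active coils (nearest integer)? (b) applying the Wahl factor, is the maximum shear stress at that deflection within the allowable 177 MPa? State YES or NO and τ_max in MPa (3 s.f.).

N_a = Gd⁴/(8D³k) = (78.1×10³)(8.9⁴)/(8·64.0³·14) = 16.69 → N_a = 17
Actual rate k = Gd⁴/(8D³·17) = 13.745 N/mm
Working load F = kδ = 13.745·41 = 563.53 N
C = 64.0/8.9 = 7.1910; K_W = (4C−1)/(4C−4)+0.615/C = 1.2067
τ_max = K_W·8FD/(πd³) = 1.2067·130.28 = 157.2 MPa
τ_max ≤ 177 MPa → acceptable

(a) 17 coils; (b) YES, τ_max = 157 MPa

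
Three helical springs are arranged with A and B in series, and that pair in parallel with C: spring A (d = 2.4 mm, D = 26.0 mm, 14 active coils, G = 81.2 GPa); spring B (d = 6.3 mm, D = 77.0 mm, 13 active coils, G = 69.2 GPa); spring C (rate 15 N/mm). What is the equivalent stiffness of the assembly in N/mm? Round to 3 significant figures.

k_A = Gd⁴/(8D³N_a) = (81.2×10³)(2.4⁴)/(8·26.0³·14) = 1.3686 N/mm
k_B = Gd⁴/(8D³N_a) = (69.2×10³)(6.3⁴)/(8·77.0³·13) = 2.296 N/mm
Springs A,B series: k_AB = 1/(1/1.3686+1/2.296) = 0.85745 N/mm; parallel with C: k_eq = 0.85745+15 = 15.857 N/mm

15.9 N/mm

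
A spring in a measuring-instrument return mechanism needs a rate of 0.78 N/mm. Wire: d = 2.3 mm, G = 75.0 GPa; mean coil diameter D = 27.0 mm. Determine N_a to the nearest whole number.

N_a = Gd⁴/(8D³k) = (75.0×10³ × 2.3⁴)/(8 × 27.0³ × 0.78)
    = 2.09881e+06 / 122822 = 17.09 → 17 coils

17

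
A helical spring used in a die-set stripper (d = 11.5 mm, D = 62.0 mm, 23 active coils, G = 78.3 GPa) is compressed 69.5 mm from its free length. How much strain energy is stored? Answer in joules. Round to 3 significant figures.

75.4 J

k = Gd⁴/(8D³N_a) = (78.3×10³)(11.5⁴)/(8·62.0³·23) = 31.229 N/mm
U = ½kδ² = 0.5 × 31.229 × 69.5² = 75422 N·mm = 75.422 J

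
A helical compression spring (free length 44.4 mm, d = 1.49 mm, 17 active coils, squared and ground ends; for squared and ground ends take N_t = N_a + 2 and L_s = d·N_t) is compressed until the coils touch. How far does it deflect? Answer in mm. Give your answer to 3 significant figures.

16.1 mm

N_t = 19; L_s = 1.49·19 = 28.31 mm
δ_solid = L₀ − L_s = 44.4 − 28.31 = 16.09 mm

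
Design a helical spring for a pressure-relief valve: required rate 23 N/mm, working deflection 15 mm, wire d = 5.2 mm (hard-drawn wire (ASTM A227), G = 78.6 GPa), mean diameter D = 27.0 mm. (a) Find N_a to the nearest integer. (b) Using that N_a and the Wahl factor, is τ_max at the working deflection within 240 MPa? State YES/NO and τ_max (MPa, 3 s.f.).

N_a = Gd⁴/(8D³k) = (78.6×10³)(5.2⁴)/(8·27.0³·23) = 15.87 → N_a = 16
Actual rate k = Gd⁴/(8D³·16) = 22.81 N/mm
Working load F = kδ = 22.81·15 = 342.16 N
C = 27.0/5.2 = 5.1923; K_W = (4C−1)/(4C−4)+0.615/C = 1.2973
τ_max = K_W·8FD/(πd³) = 1.2973·167.31 = 217.06 MPa
τ_max ≤ 240 MPa → acceptable

(a) 16 coils; (b) YES, τ_max = 217 MPa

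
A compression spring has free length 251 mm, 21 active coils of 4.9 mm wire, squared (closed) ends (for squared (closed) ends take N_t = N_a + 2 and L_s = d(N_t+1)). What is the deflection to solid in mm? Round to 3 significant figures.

N_t = 23; L_s = 4.9·24 = 117.6 mm
δ_solid = L₀ − L_s = 251 − 117.6 = 133.4 mm

133 mm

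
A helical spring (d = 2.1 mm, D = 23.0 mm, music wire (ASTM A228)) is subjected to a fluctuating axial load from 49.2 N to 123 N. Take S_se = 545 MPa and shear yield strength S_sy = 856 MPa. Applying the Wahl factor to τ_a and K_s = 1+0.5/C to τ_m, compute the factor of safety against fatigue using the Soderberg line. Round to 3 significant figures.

0.870

C = D/d = 23.0/2.1 = 10.9524; K_W = (4C−1)/(4C−4)+0.615/C = 1.1315; K_s = 1+0.5/C = 1.0457
F_a = (F_max−F_min)/2 = 36.9 N; F_m = (F_max+F_min)/2 = 86.1 N
τ_a = K_W·8F_aD/(πd³) = 1.1315 × 233.37 = 264.06 MPa
τ_m = K_s·8F_mD/(πd³) = 1.0457 × 544.52 = 569.38 MPa
Soderberg: 1/n_f = τ_a/S_se + τ_m/S_sy = 264.06/545 + 569.38/856 = 0.48451 + 0.66516 = 1.1497
n_f = 1/1.1497 = 0.8698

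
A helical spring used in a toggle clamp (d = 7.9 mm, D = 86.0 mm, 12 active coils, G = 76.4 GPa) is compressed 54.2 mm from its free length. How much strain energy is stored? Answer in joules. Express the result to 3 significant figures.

7.16 J

k = Gd⁴/(8D³N_a) = (76.4×10³)(7.9⁴)/(8·86.0³·12) = 4.8734 N/mm
U = ½kδ² = 0.5 × 4.8734 × 54.2² = 7158.2 N·mm = 7.1582 J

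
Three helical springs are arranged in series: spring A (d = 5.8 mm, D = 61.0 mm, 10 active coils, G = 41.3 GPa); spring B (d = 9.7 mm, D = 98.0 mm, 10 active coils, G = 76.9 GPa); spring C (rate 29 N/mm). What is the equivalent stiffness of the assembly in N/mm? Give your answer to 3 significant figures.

k_A = Gd⁴/(8D³N_a) = (41.3×10³)(5.8⁴)/(8·61.0³·10) = 2.5738 N/mm
k_B = Gd⁴/(8D³N_a) = (76.9×10³)(9.7⁴)/(8·98.0³·10) = 9.0416 N/mm
Series: 1/k_eq = 1/2.5738 + 1/9.0416 + 1/29 = 0.53361; k_eq = 1.874 N/mm

1.87 N/mm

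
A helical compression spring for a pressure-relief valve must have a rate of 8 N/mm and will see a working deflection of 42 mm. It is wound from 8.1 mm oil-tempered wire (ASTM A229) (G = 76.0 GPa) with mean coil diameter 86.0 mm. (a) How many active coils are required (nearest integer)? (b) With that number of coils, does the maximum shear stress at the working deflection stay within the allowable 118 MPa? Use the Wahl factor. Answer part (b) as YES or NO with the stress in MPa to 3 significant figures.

N_a = Gd⁴/(8D³k) = (76.0×10³)(8.1⁴)/(8·86.0³·8) = 8.037 → N_a = 8
Actual rate k = Gd⁴/(8D³·8) = 8.0367 N/mm
Working load F = kδ = 8.0367·42 = 337.54 N
C = 86.0/8.1 = 10.6173; K_W = (4C−1)/(4C−4)+0.615/C = 1.1359
τ_max = K_W·8FD/(πd³) = 1.1359·139.09 = 158 MPa
τ_max > 118 MPa → exceeds allowable

(a) 8 coils; (b) NO, τ_max = 158 MPa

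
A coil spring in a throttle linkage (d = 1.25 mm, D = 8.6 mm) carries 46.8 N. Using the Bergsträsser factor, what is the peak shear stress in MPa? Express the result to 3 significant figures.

632 MPa

Spring index C = D/d = 8.6/1.25 = 6.8800
K_B = (4C+2)/(4C−3) = 29.520/24.520 = 1.2039
τ₀ = 8FD/(πd³) = 8·46.8·8.6/(π·1.25³) = 3219.84/6.1359 = 524.75 MPa
τ_max = K·τ₀ = 1.2039 × 524.75 = 631.76 MPa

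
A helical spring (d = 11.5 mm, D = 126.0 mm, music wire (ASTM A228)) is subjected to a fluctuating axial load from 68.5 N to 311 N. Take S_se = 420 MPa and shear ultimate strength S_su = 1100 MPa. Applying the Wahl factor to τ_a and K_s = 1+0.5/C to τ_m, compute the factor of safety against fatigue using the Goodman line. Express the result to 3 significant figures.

9.35

C = D/d = 126.0/11.5 = 10.9565; K_W = (4C−1)/(4C−4)+0.615/C = 1.1315; K_s = 1+0.5/C = 1.0456
F_a = (F_max−F_min)/2 = 121.25 N; F_m = (F_max+F_min)/2 = 189.75 N
τ_a = K_W·8F_aD/(πd³) = 1.1315 × 25.58 = 28.943 MPa
τ_m = K_s·8F_mD/(πd³) = 1.0456 × 40.031 = 41.858 MPa
Goodman: 1/n_f = τ_a/S_se + τ_m/S_su = 28.943/420 + 41.858/1100 = 0.06891 + 0.03805 = 0.10696
n_f = 1/0.10696 = 9.349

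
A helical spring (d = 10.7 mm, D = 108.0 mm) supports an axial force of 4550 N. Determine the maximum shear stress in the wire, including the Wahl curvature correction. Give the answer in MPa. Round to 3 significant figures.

Spring index C = D/d = 108.0/10.7 = 10.0935
K_W = (4C−1)/(4C−4) + 0.615/C = 39.374/36.374 + 0.0609 = 1.1434
τ₀ = 8FD/(πd³) = 8·4550·108.0/(π·10.7³) = 3.9312e+06/3848.6 = 1021.5 MPa
τ_max = K·τ₀ = 1.1434 × 1021.5 = 1168 MPa

1170 MPa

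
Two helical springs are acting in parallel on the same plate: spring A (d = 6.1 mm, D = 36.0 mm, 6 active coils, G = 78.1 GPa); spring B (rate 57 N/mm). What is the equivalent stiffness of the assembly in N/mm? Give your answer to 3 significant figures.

k_A = Gd⁴/(8D³N_a) = (78.1×10³)(6.1⁴)/(8·36.0³·6) = 48.286 N/mm
Parallel: k_eq = 48.286 + 57 = 105.29 N/mm

105 N/mm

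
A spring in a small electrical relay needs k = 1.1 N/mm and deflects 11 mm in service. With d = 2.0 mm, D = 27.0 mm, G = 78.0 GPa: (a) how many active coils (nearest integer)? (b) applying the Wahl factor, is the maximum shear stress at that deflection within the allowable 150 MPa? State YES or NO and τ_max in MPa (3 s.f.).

(a) 7 coils; (b) YES, τ_max = 118 MPa

N_a = Gd⁴/(8D³k) = (78.0×10³)(2.0⁴)/(8·27.0³·1.1) = 7.205 → N_a = 7
Actual rate k = Gd⁴/(8D³·7) = 1.1322 N/mm
Working load F = kδ = 1.1322·11 = 12.455 N
C = 27.0/2.0 = 13.5000; K_W = (4C−1)/(4C−4)+0.615/C = 1.1056
τ_max = K_W·8FD/(πd³) = 1.1056·107.04 = 118.34 MPa
τ_max ≤ 150 MPa → acceptable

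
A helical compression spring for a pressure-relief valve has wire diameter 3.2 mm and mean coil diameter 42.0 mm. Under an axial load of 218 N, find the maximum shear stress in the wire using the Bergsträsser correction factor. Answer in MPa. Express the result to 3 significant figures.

783 MPa

Spring index C = D/d = 42.0/3.2 = 13.1250
K_B = (4C+2)/(4C−3) = 54.500/49.500 = 1.1010
τ₀ = 8FD/(πd³) = 8·218·42.0/(π·3.2³) = 73248/102.94 = 711.53 MPa
τ_max = K·τ₀ = 1.1010 × 711.53 = 783.41 MPa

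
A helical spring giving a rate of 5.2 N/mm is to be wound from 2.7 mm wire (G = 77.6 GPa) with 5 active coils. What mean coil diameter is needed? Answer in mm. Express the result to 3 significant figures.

27.1 mm

D = (Gd⁴/(8N_a·k))^(1/3) = (77.6×10³·2.7⁴/(8·5·5.2))^(1/3)
  = (19826.8)^(1/3) = 27.0656 mm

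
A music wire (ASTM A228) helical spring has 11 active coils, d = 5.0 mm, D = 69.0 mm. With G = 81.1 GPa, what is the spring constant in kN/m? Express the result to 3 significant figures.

k = Gd⁴/(8D³N_a) = (81.1×10³ × 5.0⁴) / (8 × 69.0³ × 11)
  = 5.06875e+07 / 2.89088e+07 = 1.7534 N/mm

1.75 kN/m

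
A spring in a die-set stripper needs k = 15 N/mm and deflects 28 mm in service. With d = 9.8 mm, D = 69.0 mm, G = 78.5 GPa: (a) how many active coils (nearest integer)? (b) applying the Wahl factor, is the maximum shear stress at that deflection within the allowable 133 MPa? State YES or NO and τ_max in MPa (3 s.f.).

N_a = Gd⁴/(8D³k) = (78.5×10³)(9.8⁴)/(8·69.0³·15) = 18.37 → N_a = 18
Actual rate k = Gd⁴/(8D³·18) = 15.306 N/mm
Working load F = kδ = 15.306·28 = 428.57 N
C = 69.0/9.8 = 7.0408; K_W = (4C−1)/(4C−4)+0.615/C = 1.2115
τ_max = K_W·8FD/(πd³) = 1.2115·80.008 = 96.93 MPa
τ_max ≤ 133 MPa → acceptable

(a) 18 coils; (b) YES, τ_max = 96.9 MPa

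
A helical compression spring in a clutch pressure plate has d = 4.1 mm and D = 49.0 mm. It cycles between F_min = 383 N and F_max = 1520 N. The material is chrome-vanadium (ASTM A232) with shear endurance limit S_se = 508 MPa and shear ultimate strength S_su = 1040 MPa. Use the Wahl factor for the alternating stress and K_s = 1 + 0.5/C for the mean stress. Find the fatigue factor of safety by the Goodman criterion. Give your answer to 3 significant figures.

C = D/d = 49.0/4.1 = 11.9512; K_W = (4C−1)/(4C−4)+0.615/C = 1.1199; K_s = 1+0.5/C = 1.0418
F_a = (F_max−F_min)/2 = 568.5 N; F_m = (F_max+F_min)/2 = 951.5 N
τ_a = K_W·8F_aD/(πd³) = 1.1199 × 1029.2 = 1152.7 MPa
τ_m = K_s·8F_mD/(πd³) = 1.0418 × 1722.6 = 1794.7 MPa
Goodman: 1/n_f = τ_a/S_se + τ_m/S_su = 1152.7/508 + 1794.7/1040 = 2.26907 + 1.72568 = 3.9947
n_f = 1/3.9947 = 0.2503

0.250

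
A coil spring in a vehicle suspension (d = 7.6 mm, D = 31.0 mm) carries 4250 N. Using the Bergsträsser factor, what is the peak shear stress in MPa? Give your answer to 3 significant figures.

Spring index C = D/d = 31.0/7.6 = 4.0789
K_B = (4C+2)/(4C−3) = 18.316/13.316 = 1.3755
τ₀ = 8FD/(πd³) = 8·4250·31.0/(π·7.6³) = 1.054e+06/1379.1 = 764.28 MPa
τ_max = K·τ₀ = 1.3755 × 764.28 = 1051.3 MPa

1050 MPa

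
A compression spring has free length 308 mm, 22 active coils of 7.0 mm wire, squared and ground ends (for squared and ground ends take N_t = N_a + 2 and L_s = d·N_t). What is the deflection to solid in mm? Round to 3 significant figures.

140 mm

N_t = 24; L_s = 7.0·24 = 168 mm
δ_solid = L₀ − L_s = 308 − 168 = 140 mm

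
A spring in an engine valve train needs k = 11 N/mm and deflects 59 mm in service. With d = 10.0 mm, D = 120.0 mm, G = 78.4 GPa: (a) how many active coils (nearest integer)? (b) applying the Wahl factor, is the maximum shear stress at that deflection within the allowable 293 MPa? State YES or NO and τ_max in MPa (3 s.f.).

N_a = Gd⁴/(8D³k) = (78.4×10³)(10.0⁴)/(8·120.0³·11) = 5.156 → N_a = 5
Actual rate k = Gd⁴/(8D³·5) = 11.343 N/mm
Working load F = kδ = 11.343·59 = 669.21 N
C = 120.0/10.0 = 12.0000; K_W = (4C−1)/(4C−4)+0.615/C = 1.1194
τ_max = K_W·8FD/(πd³) = 1.1194·204.5 = 228.92 MPa
τ_max ≤ 293 MPa → acceptable

(a) 5 coils; (b) YES, τ_max = 229 MPa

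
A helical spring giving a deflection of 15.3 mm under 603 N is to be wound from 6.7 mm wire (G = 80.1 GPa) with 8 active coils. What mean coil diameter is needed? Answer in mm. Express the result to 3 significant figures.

40.0 mm

Required rate k = F/δ = 603/15.3 = 39.412 N/mm
D = (Gd⁴/(8N_a·k))^(1/3) = (80.1×10³·6.7⁴/(8·8·39.412))^(1/3)
  = (63992)^(1/3) = 39.9983 mm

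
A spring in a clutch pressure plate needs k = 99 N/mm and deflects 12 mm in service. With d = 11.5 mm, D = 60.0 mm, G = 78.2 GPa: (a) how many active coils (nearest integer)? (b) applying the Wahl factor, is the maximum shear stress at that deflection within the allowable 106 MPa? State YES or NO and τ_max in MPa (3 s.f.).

(a) 8 coils; (b) NO, τ_max = 155 MPa

N_a = Gd⁴/(8D³k) = (78.2×10³)(11.5⁴)/(8·60.0³·99) = 7.995 → N_a = 8
Actual rate k = Gd⁴/(8D³·8) = 98.938 N/mm
Working load F = kδ = 98.938·12 = 1187.3 N
C = 60.0/11.5 = 5.2174; K_W = (4C−1)/(4C−4)+0.615/C = 1.2957
τ_max = K_W·8FD/(πd³) = 1.2957·119.27 = 154.54 MPa
τ_max > 106 MPa → exceeds allowable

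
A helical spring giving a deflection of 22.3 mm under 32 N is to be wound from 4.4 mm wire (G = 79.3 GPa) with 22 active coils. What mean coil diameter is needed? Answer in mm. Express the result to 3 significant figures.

Required rate k = F/δ = 32/22.3 = 1.435 N/mm
D = (Gd⁴/(8N_a·k))^(1/3) = (79.3×10³·4.4⁴/(8·22·1.435))^(1/3)
  = (117686)^(1/3) = 49.0052 mm

49.0 mm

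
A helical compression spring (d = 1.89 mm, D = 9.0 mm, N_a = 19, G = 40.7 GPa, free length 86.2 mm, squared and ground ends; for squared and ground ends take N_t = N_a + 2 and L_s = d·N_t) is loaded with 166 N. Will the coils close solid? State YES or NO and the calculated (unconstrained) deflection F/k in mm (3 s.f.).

NO, δ = 35.4 mm

k = Gd⁴/(8D³N_a) = (40.7×10³)(1.89⁴)/(8·9.0³·19) = 4.6867 N/mm
N_t = 21; L_s = 1.89·21 = 39.69 mm; δ_solid = L₀ − L_s = 86.2 − 39.69 = 46.51 mm
δ = F/k = 166/4.6867 = 35.419 mm
δ < δ_solid → spring does not go solid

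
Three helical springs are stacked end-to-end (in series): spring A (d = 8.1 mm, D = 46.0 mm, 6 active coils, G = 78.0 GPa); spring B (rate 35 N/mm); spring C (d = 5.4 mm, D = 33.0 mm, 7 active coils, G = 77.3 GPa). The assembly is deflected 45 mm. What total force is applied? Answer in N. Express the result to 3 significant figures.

k_A = Gd⁴/(8D³N_a) = (78.0×10³)(8.1⁴)/(8·46.0³·6) = 71.865 N/mm
k_C = Gd⁴/(8D³N_a) = (77.3×10³)(5.4⁴)/(8·33.0³·7) = 32.661 N/mm
Series: 1/k_eq = 1/71.865 + 1/35 + 1/32.661 = 0.073104; k_eq = 13.679 N/mm
F = k_eq·δ = 13.679·45 = 615.56 N

616 N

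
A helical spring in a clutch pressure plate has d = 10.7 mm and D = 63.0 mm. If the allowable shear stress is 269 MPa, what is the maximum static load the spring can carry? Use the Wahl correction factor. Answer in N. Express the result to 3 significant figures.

1630 N

C = D/d = 63.0/10.7 = 5.8879
K_W = (4C−1)/(4C−4) + 0.615/C = 22.551/19.551 + 0.1045 = 1.2579
τ_max = K·8FD/(πd³) → F_max = τ_allow·πd³/(8DK)
F_max = 269·π·10.7³/(8·63.0·1.2579) = 1.0353e+06/633.98 = 1633 N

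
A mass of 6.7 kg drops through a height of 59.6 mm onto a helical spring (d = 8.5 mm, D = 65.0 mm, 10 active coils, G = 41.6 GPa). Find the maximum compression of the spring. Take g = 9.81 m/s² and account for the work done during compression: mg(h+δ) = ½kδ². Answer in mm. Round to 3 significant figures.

35.6 mm

k = Gd⁴/(8D³N_a) = (41.6×10³)(8.5⁴)/(8·65.0³·10) = 9.8841 N/mm
W = mg = 6.7 × 9.81 = 65.727 N
½kδ² − Wδ − Wh = 0 → δ = (W + √(W² + 2kWh))/k
δ = (65.727 + √(4320 + 77438.9))/9.8841 = (65.727 + 285.94)/9.8841 = 35.578 mm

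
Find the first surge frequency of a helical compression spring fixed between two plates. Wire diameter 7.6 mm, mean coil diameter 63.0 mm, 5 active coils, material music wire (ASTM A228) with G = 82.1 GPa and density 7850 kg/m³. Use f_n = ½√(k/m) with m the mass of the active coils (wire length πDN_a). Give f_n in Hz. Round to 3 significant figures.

139 Hz

k = Gd⁴/(8D³N_a) = (82.1×10³)(7.6⁴)/(8·63.0³·5) = 27.385 N/mm = 27385 N/m
Wire length L = πDN_a = π·63.0·5 = 989.6 mm
m = ρ·(πd²/4)·L = 7850 × 45.365×10⁻⁶ m² × 0.9896 m = 0.35241 kg
f_n = ½√(k/m) = 0.5·√(27385/0.35241) = 0.5·√(77709) = 139.38 Hz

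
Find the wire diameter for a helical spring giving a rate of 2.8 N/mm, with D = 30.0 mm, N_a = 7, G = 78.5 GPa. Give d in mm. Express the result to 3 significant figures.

2.71 mm

d = (8D³N_a·k / G)^(1/4) = (8·30.0³·7·2.8 / (78.5×10³))^0.25
  = (53.931)^0.25 = 2.7099 mm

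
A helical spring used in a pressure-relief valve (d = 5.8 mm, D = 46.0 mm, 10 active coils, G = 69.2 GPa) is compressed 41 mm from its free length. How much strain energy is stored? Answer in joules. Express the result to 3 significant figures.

8.45 J

k = Gd⁴/(8D³N_a) = (69.2×10³)(5.8⁴)/(8·46.0³·10) = 10.057 N/mm
U = ½kδ² = 0.5 × 10.057 × 41² = 8452.6 N·mm = 8.4526 J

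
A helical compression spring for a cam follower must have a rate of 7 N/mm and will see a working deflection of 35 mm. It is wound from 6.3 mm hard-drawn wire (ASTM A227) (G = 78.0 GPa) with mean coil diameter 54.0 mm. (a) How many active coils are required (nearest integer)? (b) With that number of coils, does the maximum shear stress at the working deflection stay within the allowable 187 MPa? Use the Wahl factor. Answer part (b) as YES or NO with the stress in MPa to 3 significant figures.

(a) 14 coils; (b) YES, τ_max = 157 MPa

N_a = Gd⁴/(8D³k) = (78.0×10³)(6.3⁴)/(8·54.0³·7) = 13.93 → N_a = 14
Actual rate k = Gd⁴/(8D³·14) = 6.9672 N/mm
Working load F = kδ = 6.9672·35 = 243.85 N
C = 54.0/6.3 = 8.5714; K_W = (4C−1)/(4C−4)+0.615/C = 1.1708
τ_max = K_W·8FD/(πd³) = 1.1708·134.1 = 157.01 MPa
τ_max ≤ 187 MPa → acceptable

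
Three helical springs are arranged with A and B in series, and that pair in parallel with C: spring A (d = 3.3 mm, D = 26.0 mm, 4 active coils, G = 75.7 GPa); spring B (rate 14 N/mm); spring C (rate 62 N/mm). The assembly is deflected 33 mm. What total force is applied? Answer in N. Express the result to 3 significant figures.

k_A = Gd⁴/(8D³N_a) = (75.7×10³)(3.3⁴)/(8·26.0³·4) = 15.962 N/mm
Springs A,B series: k_AB = 1/(1/15.962+1/14) = 7.4583 N/mm; parallel with C: k_eq = 7.4583+62 = 69.458 N/mm
F = k_eq·δ = 69.458·33 = 2292.1 N

2290 N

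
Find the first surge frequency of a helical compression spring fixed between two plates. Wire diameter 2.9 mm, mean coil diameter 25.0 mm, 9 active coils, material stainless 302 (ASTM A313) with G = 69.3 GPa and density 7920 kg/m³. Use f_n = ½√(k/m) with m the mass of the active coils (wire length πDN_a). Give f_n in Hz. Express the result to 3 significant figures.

k = Gd⁴/(8D³N_a) = (69.3×10³)(2.9⁴)/(8·25.0³·9) = 4.3569 N/mm = 4356.9 N/m
Wire length L = πDN_a = π·25.0·9 = 706.86 mm
m = ρ·(πd²/4)·L = 7920 × 6.6052×10⁻⁶ m² × 0.70686 m = 0.036978 kg
f_n = ½√(k/m) = 0.5·√(4356.9/0.036978) = 0.5·√(1.1782e+05) = 171.63 Hz

172 Hz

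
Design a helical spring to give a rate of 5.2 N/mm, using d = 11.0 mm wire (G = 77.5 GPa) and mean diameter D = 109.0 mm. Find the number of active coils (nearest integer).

21

N_a = Gd⁴/(8D³k) = (77.5×10³ × 11.0⁴)/(8 × 109.0³ × 5.2)
    = 1.13468e+09 / 5.38732e+07 = 21.06 → 21 coils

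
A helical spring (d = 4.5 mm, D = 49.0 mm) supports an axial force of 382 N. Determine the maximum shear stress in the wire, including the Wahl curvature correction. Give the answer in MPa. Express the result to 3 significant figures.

Spring index C = D/d = 49.0/4.5 = 10.8889
K_W = (4C−1)/(4C−4) + 0.615/C = 42.556/39.556 + 0.0565 = 1.1323
τ₀ = 8FD/(πd³) = 8·382·49.0/(π·4.5³) = 149744/286.28 = 523.07 MPa
τ_max = K·τ₀ = 1.1323 × 523.07 = 592.29 MPa

592 MPa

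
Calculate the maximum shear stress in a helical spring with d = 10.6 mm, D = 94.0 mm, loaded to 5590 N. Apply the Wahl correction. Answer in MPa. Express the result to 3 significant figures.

1310 MPa

Spring index C = D/d = 94.0/10.6 = 8.8679
K_W = (4C−1)/(4C−4) + 0.615/C = 34.472/31.472 + 0.0694 = 1.1647
τ₀ = 8FD/(πd³) = 8·5590·94.0/(π·10.6³) = 4.20368e+06/3741.7 = 1123.5 MPa
τ_max = K·τ₀ = 1.1647 × 1123.5 = 1308.5 MPa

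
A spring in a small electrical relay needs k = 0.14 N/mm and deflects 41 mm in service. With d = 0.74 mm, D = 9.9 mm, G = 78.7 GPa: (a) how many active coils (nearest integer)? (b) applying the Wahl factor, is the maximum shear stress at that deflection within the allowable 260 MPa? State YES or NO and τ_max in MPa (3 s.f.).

N_a = Gd⁴/(8D³k) = (78.7×10³)(0.74⁴)/(8·9.9³·0.14) = 21.72 → N_a = 22
Actual rate k = Gd⁴/(8D³·22) = 0.13819 N/mm
Working load F = kδ = 0.13819·41 = 5.6659 N
C = 9.9/0.74 = 13.3784; K_W = (4C−1)/(4C−4)+0.615/C = 1.1066
τ_max = K_W·8FD/(πd³) = 1.1066·352.49 = 390.05 MPa
τ_max > 260 MPa → exceeds allowable

(a) 22 coils; (b) NO, τ_max = 390 MPa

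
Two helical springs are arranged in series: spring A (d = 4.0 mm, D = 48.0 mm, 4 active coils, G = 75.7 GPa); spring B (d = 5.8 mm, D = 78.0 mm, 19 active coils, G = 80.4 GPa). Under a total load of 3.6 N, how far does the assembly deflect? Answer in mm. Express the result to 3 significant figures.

3.51 mm

k_A = Gd⁴/(8D³N_a) = (75.7×10³)(4.0⁴)/(8·48.0³·4) = 5.476 N/mm
k_B = Gd⁴/(8D³N_a) = (80.4×10³)(5.8⁴)/(8·78.0³·19) = 1.2614 N/mm
Series: 1/k_eq = 1/5.476 + 1/1.2614 = 0.97541; k_eq = 1.0252 N/mm
δ = F/k_eq = 3.6/1.0252 = 3.5115 mm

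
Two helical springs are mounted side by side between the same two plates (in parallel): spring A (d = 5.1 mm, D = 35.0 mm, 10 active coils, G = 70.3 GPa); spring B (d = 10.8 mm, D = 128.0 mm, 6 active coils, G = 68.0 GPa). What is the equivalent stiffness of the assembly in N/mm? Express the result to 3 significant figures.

23.1 N/mm

k_A = Gd⁴/(8D³N_a) = (70.3×10³)(5.1⁴)/(8·35.0³·10) = 13.866 N/mm
k_B = Gd⁴/(8D³N_a) = (68.0×10³)(10.8⁴)/(8·128.0³·6) = 9.1904 N/mm
Parallel: k_eq = 13.866 + 9.1904 = 23.056 N/mm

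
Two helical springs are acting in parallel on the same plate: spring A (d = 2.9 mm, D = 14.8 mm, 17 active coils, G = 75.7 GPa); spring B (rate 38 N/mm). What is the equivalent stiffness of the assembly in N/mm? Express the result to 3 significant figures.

k_A = Gd⁴/(8D³N_a) = (75.7×10³)(2.9⁴)/(8·14.8³·17) = 12.144 N/mm
Parallel: k_eq = 12.144 + 38 = 50.144 N/mm

50.1 N/mm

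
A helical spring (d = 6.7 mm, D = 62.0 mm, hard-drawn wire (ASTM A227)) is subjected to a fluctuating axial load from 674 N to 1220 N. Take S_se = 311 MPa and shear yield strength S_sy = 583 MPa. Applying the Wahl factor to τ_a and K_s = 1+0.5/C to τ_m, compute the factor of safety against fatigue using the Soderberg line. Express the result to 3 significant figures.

C = D/d = 62.0/6.7 = 9.2537; K_W = (4C−1)/(4C−4)+0.615/C = 1.1573; K_s = 1+0.5/C = 1.0540
F_a = (F_max−F_min)/2 = 273 N; F_m = (F_max+F_min)/2 = 947 N
τ_a = K_W·8F_aD/(πd³) = 1.1573 × 143.31 = 165.85 MPa
τ_m = K_s·8F_mD/(πd³) = 1.0540 × 497.12 = 523.98 MPa
Soderberg: 1/n_f = τ_a/S_se + τ_m/S_sy = 165.85/311 + 523.98/583 = 0.53329 + 0.89876 = 1.4321
n_f = 1/1.4321 = 0.6983

0.698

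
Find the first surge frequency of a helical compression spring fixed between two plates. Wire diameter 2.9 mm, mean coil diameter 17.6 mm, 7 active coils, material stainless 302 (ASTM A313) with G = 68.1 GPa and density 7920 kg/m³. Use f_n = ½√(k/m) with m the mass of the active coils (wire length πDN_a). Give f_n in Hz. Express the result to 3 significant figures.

k = Gd⁴/(8D³N_a) = (68.1×10³)(2.9⁴)/(8·17.6³·7) = 15.777 N/mm = 15777 N/m
Wire length L = πDN_a = π·17.6·7 = 387.04 mm
m = ρ·(πd²/4)·L = 7920 × 6.6052×10⁻⁶ m² × 0.38704 m = 0.020248 kg
f_n = ½√(k/m) = 0.5·√(15777/0.020248) = 0.5·√(7.7919e+05) = 441.36 Hz

441 Hz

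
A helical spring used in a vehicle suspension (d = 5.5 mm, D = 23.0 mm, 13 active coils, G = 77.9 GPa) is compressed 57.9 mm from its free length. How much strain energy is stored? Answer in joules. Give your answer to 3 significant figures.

k = Gd⁴/(8D³N_a) = (77.9×10³)(5.5⁴)/(8·23.0³·13) = 56.334 N/mm
U = ½kδ² = 0.5 × 56.334 × 57.9² = 94428 N·mm = 94.428 J

94.4 J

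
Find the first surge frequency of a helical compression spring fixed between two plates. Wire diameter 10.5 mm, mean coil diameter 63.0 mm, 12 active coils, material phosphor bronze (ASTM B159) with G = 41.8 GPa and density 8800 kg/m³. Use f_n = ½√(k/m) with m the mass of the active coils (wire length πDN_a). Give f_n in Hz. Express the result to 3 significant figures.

k = Gd⁴/(8D³N_a) = (41.8×10³)(10.5⁴)/(8·63.0³·12) = 21.166 N/mm = 21166 N/m
Wire length L = πDN_a = π·63.0·12 = 2375 mm
m = ρ·(πd²/4)·L = 8800 × 86.59×10⁻⁶ m² × 2.375 m = 1.8098 kg
f_n = ½√(k/m) = 0.5·√(21166/1.8098) = 0.5·√(11695) = 54.073 Hz

54.1 Hz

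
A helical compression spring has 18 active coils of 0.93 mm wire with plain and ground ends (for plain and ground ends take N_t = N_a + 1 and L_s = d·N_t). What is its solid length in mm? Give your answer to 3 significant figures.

17.7 mm

plain and ground ends: N_t = N_a + 1 = 18 + 1 = 19
L_s = d·N_t = 0.93 × 19 = 17.67 mm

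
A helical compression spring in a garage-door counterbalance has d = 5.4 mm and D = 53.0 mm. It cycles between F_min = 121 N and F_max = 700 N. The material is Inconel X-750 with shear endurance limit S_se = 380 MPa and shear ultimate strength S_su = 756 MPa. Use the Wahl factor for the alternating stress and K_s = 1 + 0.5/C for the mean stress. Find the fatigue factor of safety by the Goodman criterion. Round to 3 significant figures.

C = D/d = 53.0/5.4 = 9.8148; K_W = (4C−1)/(4C−4)+0.615/C = 1.1477; K_s = 1+0.5/C = 1.0509
F_a = (F_max−F_min)/2 = 289.5 N; F_m = (F_max+F_min)/2 = 410.5 N
τ_a = K_W·8F_aD/(πd³) = 1.1477 × 248.13 = 284.79 MPa
τ_m = K_s·8F_mD/(πd³) = 1.0509 × 351.84 = 369.77 MPa
Goodman: 1/n_f = τ_a/S_se + τ_m/S_su = 284.79/380 + 369.77/756 = 0.74945 + 0.48911 = 1.2386
n_f = 1/1.2386 = 0.8074

0.807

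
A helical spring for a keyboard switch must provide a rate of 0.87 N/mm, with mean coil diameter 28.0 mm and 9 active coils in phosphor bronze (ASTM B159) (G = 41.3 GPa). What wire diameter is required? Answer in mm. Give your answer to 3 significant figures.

2.40 mm

d = (8D³N_a·k / G)^(1/4) = (8·28.0³·9·0.87 / (41.3×10³))^0.25
  = (33.295)^0.25 = 2.4021 mm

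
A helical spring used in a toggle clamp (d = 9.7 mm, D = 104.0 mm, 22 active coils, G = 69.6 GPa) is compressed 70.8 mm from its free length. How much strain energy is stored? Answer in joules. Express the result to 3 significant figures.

7.80 J

k = Gd⁴/(8D³N_a) = (69.6×10³)(9.7⁴)/(8·104.0³·22) = 3.1123 N/mm
U = ½kδ² = 0.5 × 3.1123 × 70.8² = 7800.5 N·mm = 7.8005 J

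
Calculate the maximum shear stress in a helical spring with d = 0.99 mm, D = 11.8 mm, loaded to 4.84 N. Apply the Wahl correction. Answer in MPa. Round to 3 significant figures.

Spring index C = D/d = 11.8/0.99 = 11.9192
K_W = (4C−1)/(4C−4) + 0.615/C = 46.677/43.677 + 0.0516 = 1.1203
τ₀ = 8FD/(πd³) = 8·4.84·11.8/(π·0.99³) = 456.896/3.0483 = 149.89 MPa
τ_max = K·τ₀ = 1.1203 × 149.89 = 167.92 MPa

168 MPa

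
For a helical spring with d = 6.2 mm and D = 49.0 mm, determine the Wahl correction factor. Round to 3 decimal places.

1.186

C = D/d = 49.0/6.2 = 7.9032
K_W = (4C−1)/(4C−4) + 0.615/C = 30.613/27.613 + 0.0778 = 1.1865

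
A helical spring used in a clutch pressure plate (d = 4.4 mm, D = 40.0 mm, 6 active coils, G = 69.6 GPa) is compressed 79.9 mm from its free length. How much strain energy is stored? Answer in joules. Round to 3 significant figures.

k = Gd⁴/(8D³N_a) = (69.6×10³)(4.4⁴)/(8·40.0³·6) = 8.4918 N/mm
U = ½kδ² = 0.5 × 8.4918 × 79.9² = 27106 N·mm = 27.106 J

27.1 J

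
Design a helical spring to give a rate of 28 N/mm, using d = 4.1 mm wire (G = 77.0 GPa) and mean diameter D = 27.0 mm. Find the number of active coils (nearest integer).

5

N_a = Gd⁴/(8D³k) = (77.0×10³ × 4.1⁴)/(8 × 27.0³ × 28)
    = 2.17584e+07 / 4.40899e+06 = 4.935 → 5 coils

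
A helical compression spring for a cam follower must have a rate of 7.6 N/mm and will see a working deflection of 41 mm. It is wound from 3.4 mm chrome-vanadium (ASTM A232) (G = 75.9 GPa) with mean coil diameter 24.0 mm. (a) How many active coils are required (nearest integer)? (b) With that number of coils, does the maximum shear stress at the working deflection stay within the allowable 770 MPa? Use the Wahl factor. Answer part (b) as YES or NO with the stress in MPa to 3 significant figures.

N_a = Gd⁴/(8D³k) = (75.9×10³)(3.4⁴)/(8·24.0³·7.6) = 12.07 → N_a = 12
Actual rate k = Gd⁴/(8D³·12) = 7.6428 N/mm
Working load F = kδ = 7.6428·41 = 313.35 N
C = 24.0/3.4 = 7.0588; K_W = (4C−1)/(4C−4)+0.615/C = 1.2109
τ_max = K_W·8FD/(πd³) = 1.2109·487.25 = 590.02 MPa
τ_max ≤ 770 MPa → acceptable

(a) 12 coils; (b) YES, τ_max = 590 MPa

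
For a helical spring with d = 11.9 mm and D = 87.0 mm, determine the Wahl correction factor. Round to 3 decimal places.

1.203

C = D/d = 87.0/11.9 = 7.3109
K_W = (4C−1)/(4C−4) + 0.615/C = 28.244/25.244 + 0.0841 = 1.2030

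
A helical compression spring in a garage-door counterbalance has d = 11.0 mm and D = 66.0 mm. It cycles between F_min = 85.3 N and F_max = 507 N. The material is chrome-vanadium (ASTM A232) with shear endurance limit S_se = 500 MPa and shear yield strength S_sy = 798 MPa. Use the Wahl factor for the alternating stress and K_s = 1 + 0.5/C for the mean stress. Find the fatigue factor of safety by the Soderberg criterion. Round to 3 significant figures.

8.51

C = D/d = 66.0/11.0 = 6.0000; K_W = (4C−1)/(4C−4)+0.615/C = 1.2525; K_s = 1+0.5/C = 1.0833
F_a = (F_max−F_min)/2 = 210.85 N; F_m = (F_max+F_min)/2 = 296.15 N
τ_a = K_W·8F_aD/(πd³) = 1.2525 × 26.624 = 33.347 MPa
τ_m = K_s·8F_mD/(πd³) = 1.0833 × 37.395 = 40.512 MPa
Soderberg: 1/n_f = τ_a/S_se + τ_m/S_sy = 33.347/500 + 40.512/798 = 0.06669 + 0.05077 = 0.11746
n_f = 1/0.11746 = 8.513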